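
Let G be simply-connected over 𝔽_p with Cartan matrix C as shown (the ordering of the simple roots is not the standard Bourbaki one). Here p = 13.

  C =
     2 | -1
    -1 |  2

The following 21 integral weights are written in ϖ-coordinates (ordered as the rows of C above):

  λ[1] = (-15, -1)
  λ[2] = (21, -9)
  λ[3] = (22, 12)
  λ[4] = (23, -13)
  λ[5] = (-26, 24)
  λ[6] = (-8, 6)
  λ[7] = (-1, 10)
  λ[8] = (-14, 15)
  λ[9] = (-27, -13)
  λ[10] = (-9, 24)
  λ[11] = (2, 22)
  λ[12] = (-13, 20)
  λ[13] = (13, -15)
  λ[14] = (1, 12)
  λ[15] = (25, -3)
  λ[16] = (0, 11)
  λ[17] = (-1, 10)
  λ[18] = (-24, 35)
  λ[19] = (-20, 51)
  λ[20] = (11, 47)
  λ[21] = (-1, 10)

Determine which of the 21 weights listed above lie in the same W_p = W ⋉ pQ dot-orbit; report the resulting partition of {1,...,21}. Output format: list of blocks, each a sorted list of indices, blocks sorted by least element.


Cartan matrix: type A_2 (|W|=6); un-permuting the 2 rows.

Ā_13 reps of the 21 weights (A_2, coords as presented):

  λ_1+ρ ↦ (1, 12) · λ_2+ρ ↦ (4, 1) · λ_3+ρ ↦ (10, 0) · λ_4+ρ ↦ (1, 1) · λ_5+ρ ↦ (1, 12) · λ_6+ρ ↦ (7, 0) · λ_7+ρ ↦ (0, 11) · λ_8+ρ ↦ (10, 0) · λ_9+ρ ↦ (1, 12) · λ_10+ρ ↦ (4, 1) · λ_11+ρ ↦ (10, 0) · λ_12+ρ ↦ (4, 1) · λ_13+ρ ↦ (1, 12) · λ_14+ρ ↦ (0, 11) · λ_15+ρ ↦ (0, 11) · λ_16+ρ ↦ (1, 12) · λ_17+ρ ↦ (0, 11) · λ_18+ρ ↦ (10, 0) · λ_19+ρ ↦ (7, 0) · λ_20+ρ ↦ (4, 1) · λ_21+ρ ↦ (0, 11)

Grouping the 21 weights by Ā_13-representative: 6 linkage classes.

[[1, 5, 9, 13, 16], [2, 10, 12, 20], [3, 8, 11, 18], [4], [6, 19], [7, 14, 15, 17, 21]]


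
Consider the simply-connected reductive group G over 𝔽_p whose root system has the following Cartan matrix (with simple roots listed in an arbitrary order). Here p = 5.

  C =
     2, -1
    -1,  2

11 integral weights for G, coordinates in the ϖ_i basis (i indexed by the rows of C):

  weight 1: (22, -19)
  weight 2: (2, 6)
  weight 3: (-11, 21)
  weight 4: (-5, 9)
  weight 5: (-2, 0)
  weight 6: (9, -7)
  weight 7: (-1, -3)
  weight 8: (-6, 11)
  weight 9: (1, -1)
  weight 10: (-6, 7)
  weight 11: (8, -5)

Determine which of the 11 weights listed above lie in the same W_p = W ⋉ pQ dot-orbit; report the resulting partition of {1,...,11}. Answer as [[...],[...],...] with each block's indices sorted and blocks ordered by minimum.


C ↔ A_2 under row/col permutation; |W(A_2)| = 6.

Folding the 11 weights λ_j+ρ into Ā_5 (reps in the given 2-coord order):

  λ_1 → (2, 0);  λ_2 → (2, 0);  λ_3 → (0, 2);  λ_4 → (1, 0);  λ_5 → (1, 0);  λ_6 → (1, 0);  λ_7 → (2, 0);  λ_8 → (0, 2);  λ_9 → (2, 0);  λ_10 → (2, 0);  λ_11 → (1, 0)

Partition of {1..11} into 3 W_5-dot-orbits:

[[1, 2, 7, 9, 10], [3, 8], [4, 5, 6, 11]]


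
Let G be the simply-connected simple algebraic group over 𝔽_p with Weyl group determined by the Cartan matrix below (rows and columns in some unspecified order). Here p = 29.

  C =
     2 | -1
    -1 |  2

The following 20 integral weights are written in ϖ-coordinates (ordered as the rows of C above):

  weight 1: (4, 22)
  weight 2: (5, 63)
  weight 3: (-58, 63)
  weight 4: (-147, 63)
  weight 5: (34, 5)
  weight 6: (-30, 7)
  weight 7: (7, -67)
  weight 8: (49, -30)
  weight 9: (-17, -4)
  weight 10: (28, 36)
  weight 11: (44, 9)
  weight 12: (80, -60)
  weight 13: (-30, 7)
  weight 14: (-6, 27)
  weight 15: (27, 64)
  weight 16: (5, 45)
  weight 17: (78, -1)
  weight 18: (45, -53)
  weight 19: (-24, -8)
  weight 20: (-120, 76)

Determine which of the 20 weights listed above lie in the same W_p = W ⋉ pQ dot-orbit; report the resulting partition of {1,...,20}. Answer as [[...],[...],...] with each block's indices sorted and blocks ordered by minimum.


C ↔ A_2 under row/col permutation; |W(A_2)| = 6.

Alcove-folded reps (p=29, 20 weights, presented ϖ-order):

  λ_1 → (5, 23);  λ_2 → (17, 6);  λ_3 → (6, 22);  λ_4 → (5, 23);  λ_5 → (17, 6);  λ_6 → (8, 21);  λ_7 → (8, 21);  λ_8 → (0, 8);  λ_9 → (3, 16);  λ_10 → (0, 8);  λ_11 → (3, 16);  λ_12 → (6, 22);  λ_13 → (8, 21);  λ_14 → (5, 23);  λ_15 → (6, 22);  λ_16 → (17, 6);  λ_17 → (0, 8);  λ_18 → (17, 6);  λ_19 → (6, 22);  λ_20 → (3, 16)

The 20 indices split into 6 linkage classes (same alcove rep ⇔ same W_29-dot-orbit):

[[1, 4, 14], [2, 5, 16, 18], [3, 12, 15, 19], [6, 7, 13], [8, 10, 17], [9, 11, 20]]


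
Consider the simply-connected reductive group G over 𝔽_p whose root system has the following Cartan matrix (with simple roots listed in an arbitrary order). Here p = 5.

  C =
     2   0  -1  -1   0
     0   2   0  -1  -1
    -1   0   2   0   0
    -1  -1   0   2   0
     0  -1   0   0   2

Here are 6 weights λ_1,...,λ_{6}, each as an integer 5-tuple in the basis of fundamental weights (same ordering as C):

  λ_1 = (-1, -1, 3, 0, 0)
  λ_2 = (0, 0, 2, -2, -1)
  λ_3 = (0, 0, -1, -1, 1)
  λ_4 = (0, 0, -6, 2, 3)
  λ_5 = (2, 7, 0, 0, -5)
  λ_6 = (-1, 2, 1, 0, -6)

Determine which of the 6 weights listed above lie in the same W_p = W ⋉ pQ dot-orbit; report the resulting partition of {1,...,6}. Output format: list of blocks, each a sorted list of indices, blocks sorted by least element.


Cartan matrix: type A_5 (|W|=720); un-permuting the 5 rows.

Folding the 6 weights λ_j+ρ into Ā_5 (reps in the given 5-coord order):

  [1] (0, 0, 3, 1, 0);  [2] (0, 0, 3, 1, 0);  [3] (1, 1, 0, 0, 2);  [4] (0, 0, 3, 1, 0);  [5] (1, 1, 0, 0, 2);  [6] (1, 1, 0, 0, 2)

Linkage partition of the 6 weights (2 classes, p=5):

[[1, 2, 4], [3, 5, 6]]


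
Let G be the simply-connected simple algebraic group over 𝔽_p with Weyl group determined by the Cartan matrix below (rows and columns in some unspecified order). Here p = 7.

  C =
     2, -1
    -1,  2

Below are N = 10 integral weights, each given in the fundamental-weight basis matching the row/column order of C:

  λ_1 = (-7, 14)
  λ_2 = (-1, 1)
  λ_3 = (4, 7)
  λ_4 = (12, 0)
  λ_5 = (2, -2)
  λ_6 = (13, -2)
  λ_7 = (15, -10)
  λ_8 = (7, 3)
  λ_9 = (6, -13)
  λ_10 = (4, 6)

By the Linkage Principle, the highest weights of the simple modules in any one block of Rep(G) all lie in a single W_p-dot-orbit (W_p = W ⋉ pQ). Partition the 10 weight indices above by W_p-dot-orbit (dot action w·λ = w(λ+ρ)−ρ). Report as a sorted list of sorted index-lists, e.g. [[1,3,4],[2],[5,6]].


Root system A_2: the 2×2 matrix C matches after relabeling.

Ā_7 reps of the 10 weights (A_2, coords as presented):

  λ_1+ρ ↦ (1, 1) · λ_2+ρ ↦ (0, 2) · λ_3+ρ ↦ (1, 1) · λ_4+ρ ↦ (0, 6) · λ_5+ρ ↦ (2, 1) · λ_6+ρ ↦ (0, 6) · λ_7+ρ ↦ (0, 2) · λ_8+ρ ↦ (2, 1) · λ_9+ρ ↦ (0, 2) · λ_10+ρ ↦ (0, 2)

Grouping the 10 weights by Ā_7-representative: 4 linkage classes.

[[1, 3], [2, 7, 9, 10], [4, 6], [5, 8]]


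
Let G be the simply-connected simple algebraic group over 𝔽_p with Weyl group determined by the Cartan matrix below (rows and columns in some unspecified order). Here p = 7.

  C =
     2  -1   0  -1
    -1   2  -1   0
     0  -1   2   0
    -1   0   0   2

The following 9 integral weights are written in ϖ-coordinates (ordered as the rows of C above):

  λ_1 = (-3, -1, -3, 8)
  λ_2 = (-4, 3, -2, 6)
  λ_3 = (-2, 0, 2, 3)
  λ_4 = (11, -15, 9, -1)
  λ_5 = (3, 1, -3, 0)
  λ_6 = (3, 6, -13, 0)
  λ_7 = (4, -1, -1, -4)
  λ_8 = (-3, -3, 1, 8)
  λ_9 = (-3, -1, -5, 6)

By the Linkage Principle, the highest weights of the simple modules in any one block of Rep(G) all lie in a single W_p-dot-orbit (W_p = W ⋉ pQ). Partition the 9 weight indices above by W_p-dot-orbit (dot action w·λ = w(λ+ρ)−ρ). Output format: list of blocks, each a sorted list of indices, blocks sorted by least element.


Type A_4, rank 4, |W|=120; reorder rows/cols to standard.

Folding the 9 weights λ_j+ρ into Ā_7 (reps in the given 4-coord order):

  1: (2, 0, 0, 3);  2: (3, 0, 0, 3);  3: (1, 0, 3, 3);  4: (4, 0, 2, 1);  5: (4, 0, 2, 1);  6: (4, 0, 2, 1);  7: (2, 0, 0, 3);  8: (2, 0, 0, 3);  9: (4, 0, 2, 1)

Partition of {1..9} into 4 W_7-dot-orbits:

[[1, 7, 8], [2], [3], [4, 5, 6, 9]]


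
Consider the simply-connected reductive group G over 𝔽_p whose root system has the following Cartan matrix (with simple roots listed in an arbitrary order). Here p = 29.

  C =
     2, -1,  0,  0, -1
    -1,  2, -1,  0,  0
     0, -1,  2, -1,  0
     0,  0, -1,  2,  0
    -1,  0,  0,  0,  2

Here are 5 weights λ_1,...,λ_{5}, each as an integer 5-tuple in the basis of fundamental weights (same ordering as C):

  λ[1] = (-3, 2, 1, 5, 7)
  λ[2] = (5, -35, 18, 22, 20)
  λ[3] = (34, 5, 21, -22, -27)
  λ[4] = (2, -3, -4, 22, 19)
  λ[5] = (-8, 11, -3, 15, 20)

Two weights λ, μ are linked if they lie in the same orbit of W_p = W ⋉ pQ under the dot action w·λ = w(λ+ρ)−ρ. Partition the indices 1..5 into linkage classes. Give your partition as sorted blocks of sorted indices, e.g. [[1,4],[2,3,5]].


Dynkin diagram of C (from the 8 off-diagonal −1 entries): A_5.

Folding the 5 weights λ_j+ρ into Ā_29 (reps in the given 5-coord order):

    1: (2, 1, 2, 6, 6)
    2: (6, 9, 1, 5, 6)
    3: (5, 1, 6, 1, 3)
    4: (2, 1, 2, 6, 6)
    5: (7, 3, 2, 3, 3)

Linkage partition of the 5 weights (4 classes, p=29):

[[1, 4], [2], [3], [5]]


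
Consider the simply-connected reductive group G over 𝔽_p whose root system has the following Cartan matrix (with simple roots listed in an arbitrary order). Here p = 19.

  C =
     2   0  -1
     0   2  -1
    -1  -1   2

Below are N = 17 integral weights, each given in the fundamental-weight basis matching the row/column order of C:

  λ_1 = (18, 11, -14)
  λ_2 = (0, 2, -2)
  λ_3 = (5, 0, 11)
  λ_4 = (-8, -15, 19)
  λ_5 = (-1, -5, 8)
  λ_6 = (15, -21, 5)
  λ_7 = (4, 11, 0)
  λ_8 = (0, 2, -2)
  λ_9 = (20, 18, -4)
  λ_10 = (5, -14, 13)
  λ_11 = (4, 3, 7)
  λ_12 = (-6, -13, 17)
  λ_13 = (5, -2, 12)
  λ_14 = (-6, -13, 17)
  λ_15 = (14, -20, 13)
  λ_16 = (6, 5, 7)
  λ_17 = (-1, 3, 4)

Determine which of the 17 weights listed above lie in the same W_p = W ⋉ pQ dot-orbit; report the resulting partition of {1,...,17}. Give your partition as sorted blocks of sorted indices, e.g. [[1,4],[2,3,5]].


Root system A_3: the 3×3 matrix C matches after relabeling.

Each λ_j+ρ reduced to Ā_19; 3-tuples below use C's row order:

  [1] (6, 1, 12);  [2] (0, 2, 1);  [3] (6, 1, 12);  [4] (5, 12, 1);  [5] (0, 4, 5);  [6] (1, 3, 13);  [7] (5, 12, 1);  [8] (0, 2, 1);  [9] (0, 2, 1);  [10] (5, 12, 1);  [11] (5, 4, 8);  [12] (5, 12, 1);  [13] (6, 1, 12);  [14] (5, 12, 1);  [15] (0, 4, 5);  [16] (5, 4, 8);  [17] (0, 4, 5)

Partition of {1..17} into 6 W_19-dot-orbits:

[[1, 3, 13], [2, 8, 9], [4, 7, 10, 12, 14], [5, 15, 17], [6], [11, 16]]


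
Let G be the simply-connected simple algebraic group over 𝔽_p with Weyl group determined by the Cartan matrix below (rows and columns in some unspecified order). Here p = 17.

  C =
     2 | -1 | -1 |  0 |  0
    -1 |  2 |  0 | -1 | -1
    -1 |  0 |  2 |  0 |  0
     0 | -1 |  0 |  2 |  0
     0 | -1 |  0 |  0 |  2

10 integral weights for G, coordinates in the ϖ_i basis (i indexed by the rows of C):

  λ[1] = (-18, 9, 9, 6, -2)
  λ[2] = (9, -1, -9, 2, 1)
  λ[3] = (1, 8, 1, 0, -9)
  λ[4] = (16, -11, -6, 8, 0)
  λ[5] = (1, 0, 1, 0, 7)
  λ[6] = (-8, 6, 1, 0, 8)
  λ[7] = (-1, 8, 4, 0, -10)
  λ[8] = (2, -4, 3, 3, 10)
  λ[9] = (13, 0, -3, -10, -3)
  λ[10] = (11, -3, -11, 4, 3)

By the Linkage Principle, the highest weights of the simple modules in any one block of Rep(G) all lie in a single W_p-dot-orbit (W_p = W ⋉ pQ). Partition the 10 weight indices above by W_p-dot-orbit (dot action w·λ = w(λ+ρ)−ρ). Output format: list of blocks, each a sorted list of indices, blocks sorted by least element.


Type D_5, rank 5, |W|=1920; reorder rows/cols to standard.

Alcove-folded reps (p=17, 10 weights, presented ϖ-order):

  [1] (0, 0, 7, 1, 7);  [2] (2, 0, 8, 3, 2);  [3] (2, 1, 2, 1, 8);  [4] (0, 0, 5, 1, 9);  [5] (2, 1, 2, 1, 8);  [6] (0, 0, 5, 1, 9);  [7] (0, 0, 5, 1, 9);  [8] (2, 1, 2, 1, 8);  [9] (2, 1, 2, 1, 8);  [10] (2, 0, 8, 3, 2)

The 10 indices split into 4 linkage classes (same alcove rep ⇔ same W_17-dot-orbit):

[[1], [2, 10], [3, 5, 8, 9], [4, 6, 7]]


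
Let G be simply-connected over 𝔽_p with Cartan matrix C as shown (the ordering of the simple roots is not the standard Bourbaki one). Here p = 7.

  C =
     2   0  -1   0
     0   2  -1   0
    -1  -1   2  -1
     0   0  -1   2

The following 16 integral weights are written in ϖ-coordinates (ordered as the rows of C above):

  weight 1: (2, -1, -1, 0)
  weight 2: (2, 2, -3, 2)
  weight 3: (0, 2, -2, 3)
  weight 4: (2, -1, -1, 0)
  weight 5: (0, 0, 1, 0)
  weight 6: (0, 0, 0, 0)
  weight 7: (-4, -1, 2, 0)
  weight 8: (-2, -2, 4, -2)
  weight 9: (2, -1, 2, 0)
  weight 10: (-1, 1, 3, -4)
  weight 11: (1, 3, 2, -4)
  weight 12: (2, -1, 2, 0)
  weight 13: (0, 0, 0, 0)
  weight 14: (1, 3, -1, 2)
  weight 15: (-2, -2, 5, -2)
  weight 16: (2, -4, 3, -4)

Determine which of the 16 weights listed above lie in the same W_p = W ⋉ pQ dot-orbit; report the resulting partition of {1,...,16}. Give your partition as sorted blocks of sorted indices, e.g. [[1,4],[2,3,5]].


D_4 Cartan matrix, 4 simple roots permuted; ρ=(1,1,1,1).

W_7-reps of the 16 weights in Ā_7 (same 4-coord order as C):

  [1] (3, 0, 0, 1);  [2] (1, 1, 2, 1);  [3] (0, 2, 1, 3);  [4] (3, 0, 0, 1);  [5] (1, 1, 2, 1);  [6] (1, 1, 1, 1);  [7] (3, 0, 0, 1);  [8] (1, 1, 2, 1);  [9] (3, 0, 0, 1);  [10] (0, 2, 1, 3);  [11] (0, 2, 2, 1);  [12] (3, 0, 0, 1);  [13] (1, 1, 1, 1);  [14] (0, 2, 2, 1);  [15] (1, 1, 1, 1);  [16] (1, 1, 2, 1)

5 distinct reps among the 16 weights ⇒ 5 W_7-linkage classes:

[[1, 4, 7, 9, 12], [2, 5, 8, 16], [3, 10], [6, 13, 15], [11, 14]]


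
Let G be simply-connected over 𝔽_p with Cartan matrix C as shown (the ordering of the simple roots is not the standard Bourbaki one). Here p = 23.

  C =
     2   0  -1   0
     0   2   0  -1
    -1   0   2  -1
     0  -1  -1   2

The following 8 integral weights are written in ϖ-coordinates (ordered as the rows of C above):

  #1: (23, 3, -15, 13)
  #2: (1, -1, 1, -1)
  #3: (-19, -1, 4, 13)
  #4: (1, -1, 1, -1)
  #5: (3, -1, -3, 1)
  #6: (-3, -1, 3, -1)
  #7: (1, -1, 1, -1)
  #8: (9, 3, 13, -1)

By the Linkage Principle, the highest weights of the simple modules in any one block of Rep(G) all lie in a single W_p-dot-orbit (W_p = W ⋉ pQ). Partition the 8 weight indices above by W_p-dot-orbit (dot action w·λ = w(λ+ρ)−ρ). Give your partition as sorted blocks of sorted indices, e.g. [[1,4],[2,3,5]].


Dynkin diagram of C (from the 6 off-diagonal −1 entries): A_4.

Ā_23 reps of the 8 weights (A_4, coords as presented):

  λ_1+ρ ↦ (5, 0, 13, 1) · λ_2+ρ ↦ (2, 0, 2, 0) · λ_3+ρ ↦ (5, 0, 13, 1) · λ_4+ρ ↦ (2, 0, 2, 0) · λ_5+ρ ↦ (2, 0, 2, 0) · λ_6+ρ ↦ (2, 0, 2, 0) · λ_7+ρ ↦ (2, 0, 2, 0) · λ_8+ρ ↦ (5, 0, 13, 1)

2 distinct reps among the 8 weights ⇒ 2 W_23-linkage classes:

[[1, 3, 8], [2, 4, 5, 6, 7]]


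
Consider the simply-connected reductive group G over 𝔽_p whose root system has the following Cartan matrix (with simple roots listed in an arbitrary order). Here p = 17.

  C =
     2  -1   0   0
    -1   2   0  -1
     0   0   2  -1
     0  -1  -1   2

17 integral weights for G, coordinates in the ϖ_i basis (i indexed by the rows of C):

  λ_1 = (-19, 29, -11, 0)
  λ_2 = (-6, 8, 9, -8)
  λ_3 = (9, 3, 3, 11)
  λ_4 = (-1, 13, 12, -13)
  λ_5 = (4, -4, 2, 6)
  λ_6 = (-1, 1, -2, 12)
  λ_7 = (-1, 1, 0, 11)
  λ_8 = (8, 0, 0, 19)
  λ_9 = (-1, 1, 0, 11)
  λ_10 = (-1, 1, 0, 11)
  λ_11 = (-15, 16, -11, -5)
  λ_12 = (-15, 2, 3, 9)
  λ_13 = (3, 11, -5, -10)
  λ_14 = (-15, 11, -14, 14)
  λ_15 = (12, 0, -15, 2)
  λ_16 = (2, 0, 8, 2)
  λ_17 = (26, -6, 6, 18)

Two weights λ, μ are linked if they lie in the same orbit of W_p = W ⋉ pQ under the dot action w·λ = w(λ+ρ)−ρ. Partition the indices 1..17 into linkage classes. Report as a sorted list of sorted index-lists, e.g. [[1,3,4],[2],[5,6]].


Root system A_4: the 4×4 matrix C matches after relabeling.

Ā_17 reps of the 17 weights (A_4, coords as presented):

  λ_1 → (3, 1, 9, 3) · λ_2 → (2, 3, 3, 4) · λ_3 → (3, 1, 9, 3) · λ_4 → (0, 2, 1, 12) · λ_5 → (2, 3, 3, 4) · λ_6 → (0, 2, 1, 12) · λ_7 → (0, 2, 1, 12) · λ_8 → (3, 1, 9, 3) · λ_9 → (0, 2, 1, 12) · λ_10 → (0, 2, 1, 12) · λ_11 → (3, 10, 3, 1) · λ_12 → (3, 10, 3, 1) · λ_13 → (3, 1, 9, 3) · λ_14 → (2, 2, 3, 0) · λ_15 → (3, 10, 3, 1) · λ_16 → (3, 1, 9, 3) · λ_17 → (2, 3, 3, 4)

Partition of {1..17} into 5 W_17-dot-orbits:

[[1, 3, 8, 13, 16], [2, 5, 17], [4, 6, 7, 9, 10], [11, 12, 15], [14]]


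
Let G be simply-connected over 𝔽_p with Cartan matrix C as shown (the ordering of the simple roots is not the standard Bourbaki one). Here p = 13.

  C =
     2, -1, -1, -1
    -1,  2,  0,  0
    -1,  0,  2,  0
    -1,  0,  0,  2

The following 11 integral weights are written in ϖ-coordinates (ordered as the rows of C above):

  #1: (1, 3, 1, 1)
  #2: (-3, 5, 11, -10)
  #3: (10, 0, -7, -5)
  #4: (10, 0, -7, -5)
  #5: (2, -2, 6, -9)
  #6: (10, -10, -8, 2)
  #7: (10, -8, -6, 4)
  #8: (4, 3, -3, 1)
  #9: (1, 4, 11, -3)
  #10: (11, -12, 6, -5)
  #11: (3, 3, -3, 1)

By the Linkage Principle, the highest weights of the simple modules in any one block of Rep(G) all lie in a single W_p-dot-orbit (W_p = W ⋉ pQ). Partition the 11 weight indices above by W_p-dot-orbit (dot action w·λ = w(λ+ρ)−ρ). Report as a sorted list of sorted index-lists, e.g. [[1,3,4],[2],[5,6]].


Type D_4, rank 4, |W|=192; reorder rows/cols to standard.

W_13-reps of the 11 weights in Ā_13 (same 4-coord order as C):

  λ_1 → (2, 4, 2, 2) · λ_2 → (1, 5, 1, 2) · λ_3 → (1, 1, 6, 4) · λ_4 → (1, 1, 6, 4) · λ_5 → (1, 5, 1, 2) · λ_6 → (2, 4, 2, 2) · λ_7 → (2, 4, 2, 2) · λ_8 → (2, 4, 2, 2) · λ_9 → (1, 1, 6, 4) · λ_10 → (1, 5, 1, 2) · λ_11 → (2, 4, 2, 2)

Linkage partition of the 11 weights (3 classes, p=13):

[[1, 6, 7, 8, 11], [2, 5, 10], [3, 4, 9]]


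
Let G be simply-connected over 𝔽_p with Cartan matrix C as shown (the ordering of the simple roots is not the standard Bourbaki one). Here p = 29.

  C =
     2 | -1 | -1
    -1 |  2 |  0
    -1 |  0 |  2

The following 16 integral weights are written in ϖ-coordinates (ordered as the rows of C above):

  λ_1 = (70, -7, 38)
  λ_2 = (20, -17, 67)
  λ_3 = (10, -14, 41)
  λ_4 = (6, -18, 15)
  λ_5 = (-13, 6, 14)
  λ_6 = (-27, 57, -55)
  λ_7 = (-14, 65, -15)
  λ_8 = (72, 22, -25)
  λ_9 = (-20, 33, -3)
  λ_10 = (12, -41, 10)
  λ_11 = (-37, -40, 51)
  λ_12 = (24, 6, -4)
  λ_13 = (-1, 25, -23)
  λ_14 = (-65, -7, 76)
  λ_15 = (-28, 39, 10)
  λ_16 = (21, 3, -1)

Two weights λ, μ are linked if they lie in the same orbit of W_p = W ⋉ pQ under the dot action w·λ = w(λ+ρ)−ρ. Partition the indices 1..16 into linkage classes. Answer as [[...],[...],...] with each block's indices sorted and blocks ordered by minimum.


Type A_3, rank 3, |W|=24; reorder rows/cols to standard.

W_29-reps of the 16 weights in Ā_29 (same 3-coord order as C):

  λ_1+ρ ↦ (10, 7, 6)
  λ_2+ρ ↦ (2, 8, 14)
  λ_3+ρ ↦ (11, 2, 5)
  λ_4+ρ ↦ (10, 7, 6)
  λ_5+ρ ↦ (7, 5, 3)
  λ_6+ρ ↦ (22, 4, 0)
  λ_7+ρ ↦ (2, 8, 14)
  λ_8+ρ ↦ (9, 5, 6)
  λ_9+ρ ↦ (2, 8, 14)
  λ_10+ρ ↦ (11, 2, 5)
  λ_11+ρ ↦ (10, 7, 6)
  λ_12+ρ ↦ (22, 4, 0)
  λ_13+ρ ↦ (22, 4, 0)
  λ_14+ρ ↦ (10, 7, 6)
  λ_15+ρ ↦ (11, 2, 5)
  λ_16+ρ ↦ (22, 4, 0)

Partition of {1..16} into 6 W_29-dot-orbits:

[[1, 4, 11, 14], [2, 7, 9], [3, 10, 15], [5], [6, 12, 13, 16], [8]]


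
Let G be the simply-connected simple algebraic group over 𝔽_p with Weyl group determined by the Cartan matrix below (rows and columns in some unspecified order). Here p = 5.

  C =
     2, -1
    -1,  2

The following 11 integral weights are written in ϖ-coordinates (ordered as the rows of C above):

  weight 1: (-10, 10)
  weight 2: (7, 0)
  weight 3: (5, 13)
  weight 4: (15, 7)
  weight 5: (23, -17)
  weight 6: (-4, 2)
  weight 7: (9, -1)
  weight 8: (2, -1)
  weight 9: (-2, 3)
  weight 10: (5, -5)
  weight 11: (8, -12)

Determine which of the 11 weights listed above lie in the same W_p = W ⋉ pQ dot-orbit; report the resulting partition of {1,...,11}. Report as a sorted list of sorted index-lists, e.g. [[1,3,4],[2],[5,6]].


Dynkin diagram of C (from the 2 off-diagonal −1 entries): A_2.

Each λ_j+ρ reduced to Ā_5; 2-tuples below use C's row order:

  λ_1+ρ ↦ (1, 3)
  λ_2+ρ ↦ (1, 3)
  λ_3+ρ ↦ (4, 0)
  λ_4+ρ ↦ (3, 1)
  λ_5+ρ ↦ (1, 3)
  λ_6+ρ ↦ (3, 0)
  λ_7+ρ ↦ (0, 5)
  λ_8+ρ ↦ (3, 0)
  λ_9+ρ ↦ (1, 3)
  λ_10+ρ ↦ (1, 3)
  λ_11+ρ ↦ (3, 1)

Grouping the 11 weights by Ā_5-representative: 5 linkage classes.

[[1, 2, 5, 9, 10], [3], [4, 11], [6, 8], [7]]


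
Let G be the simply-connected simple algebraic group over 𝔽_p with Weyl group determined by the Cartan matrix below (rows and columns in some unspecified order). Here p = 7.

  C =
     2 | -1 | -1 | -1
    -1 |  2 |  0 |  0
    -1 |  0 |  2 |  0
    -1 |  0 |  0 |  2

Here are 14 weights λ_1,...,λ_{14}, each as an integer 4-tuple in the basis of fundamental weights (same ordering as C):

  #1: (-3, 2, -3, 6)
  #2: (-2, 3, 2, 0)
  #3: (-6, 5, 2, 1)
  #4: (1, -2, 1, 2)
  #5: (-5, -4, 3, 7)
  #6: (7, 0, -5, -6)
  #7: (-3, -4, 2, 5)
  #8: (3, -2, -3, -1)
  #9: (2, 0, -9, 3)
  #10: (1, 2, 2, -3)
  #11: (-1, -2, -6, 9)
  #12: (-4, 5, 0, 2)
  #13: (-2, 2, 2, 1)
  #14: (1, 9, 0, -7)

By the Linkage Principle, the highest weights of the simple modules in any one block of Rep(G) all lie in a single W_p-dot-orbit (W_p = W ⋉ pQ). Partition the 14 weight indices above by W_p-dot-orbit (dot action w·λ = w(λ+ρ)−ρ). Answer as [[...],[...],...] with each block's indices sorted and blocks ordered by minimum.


C ↔ D_4 under row/col permutation; |W(D_4)| = 192.

λ_j+ρ reflected into Ā_7 (⟨·,θ^∨⟩≤7); 4-tuples as given:

  1: (0, 1, 2, 3);  2: (1, 3, 2, 0);  3: (0, 1, 2, 3);  4: (0, 1, 2, 3);  5: (1, 3, 2, 0);  6: (0, 1, 2, 3);  7: (1, 2, 2, 1);  8: (1, 1, 2, 0);  9: (1, 3, 2, 0);  10: (1, 2, 2, 1);  11: (1, 2, 2, 1);  12: (1, 3, 2, 0);  13: (1, 2, 2, 1);  14: (0, 1, 2, 3)

These 14 weights hit 4 W_7-dot-orbits; sizes (5, 4, 4, 1):

[[1, 3, 4, 6, 14], [2, 5, 9, 12], [7, 10, 11, 13], [8]]


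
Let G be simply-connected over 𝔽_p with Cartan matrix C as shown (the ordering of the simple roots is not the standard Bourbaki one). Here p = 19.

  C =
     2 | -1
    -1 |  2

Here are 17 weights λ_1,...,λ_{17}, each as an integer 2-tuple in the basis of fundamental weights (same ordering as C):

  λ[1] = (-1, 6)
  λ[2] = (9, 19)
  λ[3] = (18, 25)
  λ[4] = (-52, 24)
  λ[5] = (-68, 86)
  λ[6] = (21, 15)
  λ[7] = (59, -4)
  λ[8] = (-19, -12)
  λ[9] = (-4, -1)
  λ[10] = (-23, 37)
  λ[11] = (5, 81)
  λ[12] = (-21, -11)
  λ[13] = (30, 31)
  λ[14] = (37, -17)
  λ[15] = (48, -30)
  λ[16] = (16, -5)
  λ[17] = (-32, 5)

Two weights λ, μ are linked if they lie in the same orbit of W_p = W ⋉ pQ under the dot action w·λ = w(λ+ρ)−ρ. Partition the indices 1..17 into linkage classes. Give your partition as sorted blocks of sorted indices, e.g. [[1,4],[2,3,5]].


Root system A_2: the 2×2 matrix C matches after relabeling.

λ_j+ρ reflected into Ā_19 (⟨·,θ^∨⟩≤19); 2-tuples as given:

  λ_1+ρ ↦ (0, 7)
  λ_2+ρ ↦ (1, 8)
  λ_3+ρ ↦ (0, 7)
  λ_4+ρ ↦ (6, 7)
  λ_5+ρ ↦ (1, 8)
  λ_6+ρ ↦ (0, 3)
  λ_7+ρ ↦ (0, 3)
  λ_8+ρ ↦ (1, 8)
  λ_9+ρ ↦ (0, 3)
  λ_10+ρ ↦ (0, 3)
  λ_11+ρ ↦ (6, 7)
  λ_12+ρ ↦ (1, 8)
  λ_13+ρ ↦ (6, 7)
  λ_14+ρ ↦ (0, 3)
  λ_15+ρ ↦ (1, 10)
  λ_16+ρ ↦ (13, 4)
  λ_17+ρ ↦ (6, 7)

Linkage partition of the 17 weights (6 classes, p=19):

[[1, 3], [2, 5, 8, 12], [4, 11, 13, 17], [6, 7, 9, 10, 14], [15], [16]]


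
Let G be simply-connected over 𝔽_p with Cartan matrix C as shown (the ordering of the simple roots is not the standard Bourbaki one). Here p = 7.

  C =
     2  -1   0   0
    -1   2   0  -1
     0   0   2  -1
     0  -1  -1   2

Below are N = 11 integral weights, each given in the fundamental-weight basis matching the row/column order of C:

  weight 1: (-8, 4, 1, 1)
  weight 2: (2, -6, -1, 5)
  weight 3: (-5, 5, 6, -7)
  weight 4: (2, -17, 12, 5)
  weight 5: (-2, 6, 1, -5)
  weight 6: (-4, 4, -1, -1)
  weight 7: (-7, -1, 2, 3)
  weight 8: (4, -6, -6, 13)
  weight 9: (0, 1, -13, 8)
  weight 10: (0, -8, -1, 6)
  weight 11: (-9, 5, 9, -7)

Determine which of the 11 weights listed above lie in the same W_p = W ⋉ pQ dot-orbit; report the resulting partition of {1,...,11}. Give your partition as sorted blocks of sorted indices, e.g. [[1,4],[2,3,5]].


Cartan matrix: type A_4 (|W|=120); un-permuting the 4 rows.

Each λ_j+ρ reduced to Ā_7; 4-tuples below use C's row order:

    λ_1+ρ ↦ (3, 2, 0, 0)
    λ_2+ρ ↦ (2, 3, 0, 1)
    λ_3+ρ ↦ (0, 4, 1, 2)
    λ_4+ρ ↦ (2, 3, 0, 1)
    λ_5+ρ ↦ (1, 2, 2, 2)
    λ_6+ρ ↦ (3, 2, 0, 0)
    λ_7+ρ ↦ (0, 4, 1, 2)
    λ_8+ρ ↦ (3, 2, 0, 0)
    λ_9+ρ ↦ (1, 2, 2, 2)
    λ_10+ρ ↦ (6, 1, 0, 0)
    λ_11+ρ ↦ (2, 3, 0, 1)

5 distinct reps among the 11 weights ⇒ 5 W_7-linkage classes:

[[1, 6, 8], [2, 4, 11], [3, 7], [5, 9], [10]]


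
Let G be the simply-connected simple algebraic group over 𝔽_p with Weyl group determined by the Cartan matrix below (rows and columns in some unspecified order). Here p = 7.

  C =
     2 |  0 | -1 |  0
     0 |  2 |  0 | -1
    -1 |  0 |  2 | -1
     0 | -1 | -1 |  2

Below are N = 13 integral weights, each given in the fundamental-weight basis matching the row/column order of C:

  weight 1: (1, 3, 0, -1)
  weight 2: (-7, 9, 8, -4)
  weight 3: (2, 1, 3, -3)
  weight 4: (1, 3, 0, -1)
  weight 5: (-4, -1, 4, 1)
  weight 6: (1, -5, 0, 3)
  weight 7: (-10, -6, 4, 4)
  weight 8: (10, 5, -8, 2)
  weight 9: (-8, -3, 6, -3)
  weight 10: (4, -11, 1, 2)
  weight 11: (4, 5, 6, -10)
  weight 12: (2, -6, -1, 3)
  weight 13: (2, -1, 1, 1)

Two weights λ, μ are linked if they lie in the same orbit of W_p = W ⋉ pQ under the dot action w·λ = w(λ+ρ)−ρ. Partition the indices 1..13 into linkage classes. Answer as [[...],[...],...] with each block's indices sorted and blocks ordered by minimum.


Type A_4, rank 4, |W|=120; reorder rows/cols to standard.

Ā_7 reps of the 13 weights (A_4, coords as presented):

  [1] (2, 4, 1, 0) · [2] (0, 0, 1, 2) · [3] (3, 0, 2, 2) · [4] (2, 4, 1, 0) · [5] (3, 0, 2, 2) · [6] (2, 4, 1, 0) · [7] (2, 2, 0, 2) · [8] (2, 4, 1, 0) · [9] (3, 0, 2, 2) · [10] (3, 0, 2, 2) · [11] (2, 2, 0, 2) · [12] (2, 4, 1, 0) · [13] (3, 0, 2, 2)

Grouping the 13 weights by Ā_7-representative: 4 linkage classes.

[[1, 4, 6, 8, 12], [2], [3, 5, 9, 10, 13], [7, 11]]


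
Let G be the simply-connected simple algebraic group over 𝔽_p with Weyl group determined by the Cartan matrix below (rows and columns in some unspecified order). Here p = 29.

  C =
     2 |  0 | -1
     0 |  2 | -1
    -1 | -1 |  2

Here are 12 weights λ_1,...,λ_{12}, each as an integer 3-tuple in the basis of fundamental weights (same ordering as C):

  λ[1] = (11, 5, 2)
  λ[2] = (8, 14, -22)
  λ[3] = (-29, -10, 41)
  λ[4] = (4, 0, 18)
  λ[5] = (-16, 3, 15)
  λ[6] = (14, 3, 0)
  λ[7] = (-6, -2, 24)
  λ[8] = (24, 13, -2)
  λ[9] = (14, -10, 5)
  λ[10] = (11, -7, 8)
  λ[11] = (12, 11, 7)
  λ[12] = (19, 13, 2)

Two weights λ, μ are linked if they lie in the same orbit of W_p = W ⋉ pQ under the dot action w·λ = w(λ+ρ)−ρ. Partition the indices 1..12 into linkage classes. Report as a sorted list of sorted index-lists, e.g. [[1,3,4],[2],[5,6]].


Cartan matrix: type A_3 (|W|=24); un-permuting the 3 rows.

Each λ_j+ρ reduced to Ā_29; 3-tuples below use C's row order:

  [1] (12, 6, 3)
  [2] (12, 6, 3)
  [3] (15, 4, 1)
  [4] (5, 1, 19)
  [5] (15, 4, 1)
  [6] (15, 4, 1)
  [7] (5, 1, 19)
  [8] (15, 4, 1)
  [9] (12, 6, 3)
  [10] (12, 6, 3)
  [11] (9, 8, 8)
  [12] (12, 6, 3)

The 12 indices split into 4 linkage classes (same alcove rep ⇔ same W_29-dot-orbit):

[[1, 2, 9, 10, 12], [3, 5, 6, 8], [4, 7], [11]]


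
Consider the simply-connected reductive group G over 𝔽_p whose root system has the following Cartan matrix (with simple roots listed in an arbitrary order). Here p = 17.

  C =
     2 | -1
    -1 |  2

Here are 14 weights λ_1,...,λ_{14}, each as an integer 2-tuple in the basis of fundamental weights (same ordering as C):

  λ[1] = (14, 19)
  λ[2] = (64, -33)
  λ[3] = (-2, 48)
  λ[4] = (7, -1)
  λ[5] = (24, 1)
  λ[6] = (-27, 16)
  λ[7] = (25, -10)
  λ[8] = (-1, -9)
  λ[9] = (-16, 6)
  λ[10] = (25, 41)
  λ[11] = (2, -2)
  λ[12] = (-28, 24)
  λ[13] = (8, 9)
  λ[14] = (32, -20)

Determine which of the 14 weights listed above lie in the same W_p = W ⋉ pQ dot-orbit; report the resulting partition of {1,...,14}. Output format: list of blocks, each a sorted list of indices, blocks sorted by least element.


Root system A_2: the 2×2 matrix C matches after relabeling.

Ā_17 reps of the 14 weights (A_2, coords as presented):

  λ_1 → (2, 1)
  λ_2 → (2, 1)
  λ_3 → (2, 1)
  λ_4 → (8, 0)
  λ_5 → (7, 8)
  λ_6 → (8, 0)
  λ_7 → (8, 0)
  λ_8 → (8, 0)
  λ_9 → (7, 8)
  λ_10 → (8, 0)
  λ_11 → (2, 1)
  λ_12 → (7, 8)
  λ_13 → (7, 8)
  λ_14 → (2, 1)

Partition of {1..14} into 3 W_17-dot-orbits:

[[1, 2, 3, 11, 14], [4, 6, 7, 8, 10], [5, 9, 12, 13]]


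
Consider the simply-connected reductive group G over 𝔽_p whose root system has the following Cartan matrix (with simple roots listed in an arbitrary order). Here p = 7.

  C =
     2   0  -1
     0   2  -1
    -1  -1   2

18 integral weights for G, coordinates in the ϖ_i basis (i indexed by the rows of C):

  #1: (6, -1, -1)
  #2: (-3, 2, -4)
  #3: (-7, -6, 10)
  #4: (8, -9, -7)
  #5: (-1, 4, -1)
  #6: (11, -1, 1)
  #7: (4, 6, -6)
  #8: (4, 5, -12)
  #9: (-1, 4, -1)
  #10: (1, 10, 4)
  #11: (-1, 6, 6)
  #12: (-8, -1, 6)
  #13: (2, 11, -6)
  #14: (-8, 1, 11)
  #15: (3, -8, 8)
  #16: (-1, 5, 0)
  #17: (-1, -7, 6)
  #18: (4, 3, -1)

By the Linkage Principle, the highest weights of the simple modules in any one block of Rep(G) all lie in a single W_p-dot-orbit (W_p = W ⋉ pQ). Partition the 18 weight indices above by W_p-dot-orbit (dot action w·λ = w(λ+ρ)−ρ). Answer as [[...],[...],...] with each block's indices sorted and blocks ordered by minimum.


Cartan matrix: type A_3 (|W|=24); un-permuting the 3 rows.

W_7-reps of the 18 weights in Ā_7 (same 3-coord order as C):

    [1] (7, 0, 0)
    [2] (3, 2, 0)
    [3] (2, 1, 0)
    [4] (2, 1, 0)
    [5] (0, 5, 0)
    [6] (0, 2, 5)
    [7] (0, 2, 5)
    [8] (2, 1, 0)
    [9] (0, 5, 0)
    [10] (3, 2, 0)
    [11] (7, 0, 0)
    [12] (7, 0, 0)
    [13] (3, 2, 0)
    [14] (0, 5, 0)
    [15] (2, 1, 0)
    [16] (0, 6, 1)
    [17] (0, 6, 1)
    [18] (3, 2, 0)

Linkage partition of the 18 weights (6 classes, p=7):

[[1, 11, 12], [2, 10, 13, 18], [3, 4, 8, 15], [5, 9, 14], [6, 7], [16, 17]]


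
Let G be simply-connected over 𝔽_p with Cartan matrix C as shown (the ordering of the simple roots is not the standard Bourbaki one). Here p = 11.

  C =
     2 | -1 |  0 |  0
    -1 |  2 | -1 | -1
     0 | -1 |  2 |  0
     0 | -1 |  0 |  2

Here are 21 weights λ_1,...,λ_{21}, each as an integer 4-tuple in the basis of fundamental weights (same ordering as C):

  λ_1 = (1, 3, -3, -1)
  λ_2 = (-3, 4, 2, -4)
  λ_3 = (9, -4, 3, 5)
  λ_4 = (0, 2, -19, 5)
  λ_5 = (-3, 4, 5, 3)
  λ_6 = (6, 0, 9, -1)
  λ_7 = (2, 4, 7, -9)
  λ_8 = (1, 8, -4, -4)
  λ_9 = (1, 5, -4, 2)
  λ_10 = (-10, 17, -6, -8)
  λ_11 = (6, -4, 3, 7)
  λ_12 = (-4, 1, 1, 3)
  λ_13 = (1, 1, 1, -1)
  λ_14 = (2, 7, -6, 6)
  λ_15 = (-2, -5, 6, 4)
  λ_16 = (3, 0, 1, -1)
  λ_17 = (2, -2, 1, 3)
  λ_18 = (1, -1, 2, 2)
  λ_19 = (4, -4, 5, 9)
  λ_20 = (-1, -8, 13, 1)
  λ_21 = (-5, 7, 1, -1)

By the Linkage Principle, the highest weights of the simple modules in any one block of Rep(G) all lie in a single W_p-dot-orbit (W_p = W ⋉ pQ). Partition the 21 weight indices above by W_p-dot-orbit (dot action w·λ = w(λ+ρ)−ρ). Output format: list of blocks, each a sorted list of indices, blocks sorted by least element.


Root system D_4: the 4×4 matrix C matches after relabeling.

W_11-reps of the 21 weights in Ā_11 (same 4-coord order as C):

  λ_1+ρ ↦ (2, 2, 2, 0);  λ_2+ρ ↦ (2, 0, 3, 3);  λ_3+ρ ↦ (4, 1, 2, 0);  λ_4+ρ ↦ (2, 1, 1, 3);  λ_5+ρ ↦ (2, 2, 2, 0);  λ_6+ρ ↦ (0, 0, 3, 7);  λ_7+ρ ↦ (2, 0, 3, 3);  λ_8+ρ ↦ (2, 0, 3, 3);  λ_9+ρ ↦ (2, 0, 3, 3);  λ_10+ρ ↦ (2, 2, 2, 0);  λ_11+ρ ↦ (2, 1, 1, 3);  λ_12+ρ ↦ (2, 1, 1, 3);  λ_13+ρ ↦ (2, 2, 2, 0);  λ_14+ρ ↦ (4, 1, 2, 0);  λ_15+ρ ↦ (4, 1, 2, 0);  λ_16+ρ ↦ (4, 1, 2, 0);  λ_17+ρ ↦ (2, 1, 1, 3);  λ_18+ρ ↦ (2, 0, 3, 3);  λ_19+ρ ↦ (2, 1, 1, 3);  λ_20+ρ ↦ (2, 2, 2, 0);  λ_21+ρ ↦ (4, 1, 2, 0)

The 21 indices split into 5 linkage classes (same alcove rep ⇔ same W_11-dot-orbit):

[[1, 5, 10, 13, 20], [2, 7, 8, 9, 18], [3, 14, 15, 16, 21], [4, 11, 12, 17, 19], [6]]


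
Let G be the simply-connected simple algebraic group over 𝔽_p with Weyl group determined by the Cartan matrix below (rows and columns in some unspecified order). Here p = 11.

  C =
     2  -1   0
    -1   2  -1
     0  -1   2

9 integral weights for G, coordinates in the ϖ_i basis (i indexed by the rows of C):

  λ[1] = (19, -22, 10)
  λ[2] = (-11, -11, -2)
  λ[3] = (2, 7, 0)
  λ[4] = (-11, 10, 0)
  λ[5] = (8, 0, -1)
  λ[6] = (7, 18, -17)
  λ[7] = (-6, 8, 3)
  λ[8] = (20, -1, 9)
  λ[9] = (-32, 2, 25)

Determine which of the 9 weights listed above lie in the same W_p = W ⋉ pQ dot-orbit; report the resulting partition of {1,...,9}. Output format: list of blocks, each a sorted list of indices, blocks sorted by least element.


Root system A_3: the 3×3 matrix C matches after relabeling.

Ā_11 reps of the 9 weights (A_3, coords as presented):

  λ_1 → (9, 1, 0) · λ_2 → (9, 1, 0) · λ_3 → (2, 8, 0) · λ_4 → (9, 1, 0) · λ_5 → (9, 1, 0) · λ_6 → (3, 0, 5) · λ_7 → (3, 4, 2) · λ_8 → (9, 1, 0) · λ_9 → (3, 4, 2)

Partition of {1..9} into 4 W_11-dot-orbits:

[[1, 2, 4, 5, 8], [3], [6], [7, 9]]


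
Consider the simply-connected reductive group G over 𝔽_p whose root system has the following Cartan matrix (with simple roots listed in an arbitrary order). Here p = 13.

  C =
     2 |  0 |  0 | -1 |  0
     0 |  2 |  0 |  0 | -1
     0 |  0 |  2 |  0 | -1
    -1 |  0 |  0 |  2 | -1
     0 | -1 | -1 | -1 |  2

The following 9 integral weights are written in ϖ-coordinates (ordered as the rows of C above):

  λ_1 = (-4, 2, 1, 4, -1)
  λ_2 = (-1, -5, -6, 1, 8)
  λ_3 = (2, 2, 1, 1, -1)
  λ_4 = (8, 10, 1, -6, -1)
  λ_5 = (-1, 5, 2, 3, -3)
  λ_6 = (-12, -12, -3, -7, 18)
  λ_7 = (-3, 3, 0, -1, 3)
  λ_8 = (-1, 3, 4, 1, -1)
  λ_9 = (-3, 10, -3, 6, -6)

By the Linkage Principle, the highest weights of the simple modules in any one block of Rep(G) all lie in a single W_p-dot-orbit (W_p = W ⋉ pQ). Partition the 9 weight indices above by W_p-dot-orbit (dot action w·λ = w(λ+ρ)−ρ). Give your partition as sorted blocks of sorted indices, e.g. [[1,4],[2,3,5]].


Root system D_5: the 5×5 matrix C matches after relabeling.

Each λ_j+ρ reduced to Ā_13; 5-tuples below use C's row order:

  1: (3, 3, 2, 2, 0)
  2: (0, 4, 5, 2, 0)
  3: (3, 3, 2, 2, 0)
  4: (0, 4, 1, 2, 2)
  5: (0, 4, 1, 2, 2)
  6: (0, 4, 5, 2, 0)
  7: (0, 4, 1, 2, 2)
  8: (0, 4, 5, 2, 0)
  9: (0, 4, 5, 2, 0)

3 distinct reps among the 9 weights ⇒ 3 W_13-linkage classes:

[[1, 3], [2, 6, 8, 9], [4, 5, 7]]


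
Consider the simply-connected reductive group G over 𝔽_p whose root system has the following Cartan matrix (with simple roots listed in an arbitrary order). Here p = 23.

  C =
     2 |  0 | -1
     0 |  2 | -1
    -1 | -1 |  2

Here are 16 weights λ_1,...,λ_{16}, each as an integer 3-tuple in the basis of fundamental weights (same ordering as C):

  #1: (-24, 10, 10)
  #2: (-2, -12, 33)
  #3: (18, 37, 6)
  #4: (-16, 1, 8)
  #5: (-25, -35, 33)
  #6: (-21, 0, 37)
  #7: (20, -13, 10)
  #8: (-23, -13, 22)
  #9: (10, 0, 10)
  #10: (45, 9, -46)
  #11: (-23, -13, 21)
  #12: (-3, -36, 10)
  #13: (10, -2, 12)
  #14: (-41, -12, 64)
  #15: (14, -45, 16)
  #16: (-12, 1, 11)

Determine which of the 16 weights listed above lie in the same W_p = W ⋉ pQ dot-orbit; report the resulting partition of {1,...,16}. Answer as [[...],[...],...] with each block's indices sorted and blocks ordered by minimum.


Dynkin diagram of C (from the 4 off-diagonal −1 entries): A_3.

Ā_23 reps of the 16 weights (A_3, coords as presented):

    1: (11, 1, 11)
    2: (10, 0, 12)
    3: (4, 15, 3)
    4: (9, 4, 2)
    5: (10, 0, 12)
    6: (4, 15, 3)
    7: (11, 2, 1)
    8: (11, 1, 11)
    9: (11, 1, 11)
    10: (10, 0, 12)
    11: (10, 0, 12)
    12: (11, 2, 1)
    13: (10, 0, 12)
    14: (9, 4, 2)
    15: (9, 4, 2)
    16: (11, 2, 1)

Grouping the 16 weights by Ā_23-representative: 5 linkage classes.

[[1, 8, 9], [2, 5, 10, 11, 13], [3, 6], [4, 14, 15], [7, 12, 16]]


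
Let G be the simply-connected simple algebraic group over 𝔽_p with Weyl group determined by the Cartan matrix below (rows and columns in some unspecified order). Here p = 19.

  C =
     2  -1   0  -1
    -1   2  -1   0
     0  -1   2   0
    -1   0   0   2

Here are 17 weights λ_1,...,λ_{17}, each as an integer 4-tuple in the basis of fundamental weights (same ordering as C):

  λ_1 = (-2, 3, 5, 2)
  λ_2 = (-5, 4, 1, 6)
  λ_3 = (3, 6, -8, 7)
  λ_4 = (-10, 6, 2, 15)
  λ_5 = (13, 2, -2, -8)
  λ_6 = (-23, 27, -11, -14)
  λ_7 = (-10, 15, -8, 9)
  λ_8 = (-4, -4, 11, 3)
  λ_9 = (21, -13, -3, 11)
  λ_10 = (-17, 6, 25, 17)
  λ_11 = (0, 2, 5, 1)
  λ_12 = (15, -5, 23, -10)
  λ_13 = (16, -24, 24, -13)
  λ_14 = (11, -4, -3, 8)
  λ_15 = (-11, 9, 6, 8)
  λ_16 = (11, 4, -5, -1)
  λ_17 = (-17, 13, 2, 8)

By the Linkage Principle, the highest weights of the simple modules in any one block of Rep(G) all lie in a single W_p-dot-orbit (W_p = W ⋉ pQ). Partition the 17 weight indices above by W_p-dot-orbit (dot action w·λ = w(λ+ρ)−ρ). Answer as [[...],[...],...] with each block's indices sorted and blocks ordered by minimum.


Cartan matrix: type A_4 (|W|=120); un-permuting the 4 rows.

Folding the 17 weights λ_j+ρ into Ā_19 (reps in the given 4-coord order):

  [1] (1, 3, 6, 2)
  [2] (4, 1, 2, 3)
  [3] (4, 0, 7, 8)
  [4] (7, 2, 1, 7)
  [5] (7, 2, 1, 7)
  [6] (1, 3, 6, 2)
  [7] (9, 0, 7, 1)
  [8] (1, 3, 6, 2)
  [9] (4, 1, 2, 3)
  [10] (7, 2, 1, 7)
  [11] (1, 3, 6, 2)
  [12] (4, 1, 2, 3)
  [13] (12, 1, 4, 0)
  [14] (7, 2, 1, 7)
  [15] (9, 0, 7, 1)
  [16] (12, 1, 4, 0)
  [17] (7, 2, 1, 7)

6 distinct reps among the 17 weights ⇒ 6 W_19-linkage classes:

[[1, 6, 8, 11], [2, 9, 12], [3], [4, 5, 10, 14, 17], [7, 15], [13, 16]]


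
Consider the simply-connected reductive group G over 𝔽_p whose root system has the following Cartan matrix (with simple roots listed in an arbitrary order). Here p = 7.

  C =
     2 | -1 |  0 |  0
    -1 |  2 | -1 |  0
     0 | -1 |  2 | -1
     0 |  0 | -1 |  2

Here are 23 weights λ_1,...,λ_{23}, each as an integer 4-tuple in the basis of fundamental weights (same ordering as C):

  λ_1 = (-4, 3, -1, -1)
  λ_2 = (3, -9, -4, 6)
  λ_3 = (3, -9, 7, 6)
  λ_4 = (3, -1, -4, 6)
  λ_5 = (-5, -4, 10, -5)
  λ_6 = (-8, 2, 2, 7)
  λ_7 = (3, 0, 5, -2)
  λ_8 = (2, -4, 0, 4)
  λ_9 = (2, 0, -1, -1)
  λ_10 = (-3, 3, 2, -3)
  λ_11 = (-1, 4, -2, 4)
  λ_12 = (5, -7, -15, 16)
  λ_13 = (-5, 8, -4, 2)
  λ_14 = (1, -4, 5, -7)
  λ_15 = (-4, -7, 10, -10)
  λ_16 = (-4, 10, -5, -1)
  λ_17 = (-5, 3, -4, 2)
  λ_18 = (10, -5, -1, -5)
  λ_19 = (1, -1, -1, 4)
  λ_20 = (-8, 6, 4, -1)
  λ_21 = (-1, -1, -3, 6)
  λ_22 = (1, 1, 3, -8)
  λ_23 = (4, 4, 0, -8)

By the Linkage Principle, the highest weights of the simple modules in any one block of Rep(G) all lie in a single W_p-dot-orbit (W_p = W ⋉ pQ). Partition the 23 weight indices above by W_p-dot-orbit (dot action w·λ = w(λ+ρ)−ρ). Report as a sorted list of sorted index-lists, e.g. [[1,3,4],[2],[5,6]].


C ↔ A_4 under row/col permutation; |W(A_4)| = 120.

Alcove-folded reps (p=7, 23 weights, presented ϖ-order):

  λ_1+ρ ↦ (3, 1, 0, 0);  λ_2+ρ ↦ (1, 3, 0, 0);  λ_3+ρ ↦ (3, 1, 0, 0);  λ_4+ρ ↦ (0, 3, 0, 3);  λ_5+ρ ↦ (1, 3, 0, 0);  λ_6+ρ ↦ (3, 1, 0, 0);  λ_7+ρ ↦ (0, 1, 2, 3);  λ_8+ρ ↦ (0, 1, 2, 3);  λ_9+ρ ↦ (3, 1, 0, 0);  λ_10+ρ ↦ (2, 2, 1, 2);  λ_11+ρ ↦ (2, 2, 1, 2);  λ_12+ρ ↦ (3, 1, 0, 0);  λ_13+ρ ↦ (2, 2, 1, 2);  λ_14+ρ ↦ (0, 1, 2, 3);  λ_15+ρ ↦ (2, 2, 1, 2);  λ_16+ρ ↦ (1, 3, 0, 0);  λ_17+ρ ↦ (1, 3, 0, 0);  λ_18+ρ ↦ (1, 3, 0, 0);  λ_19+ρ ↦ (2, 0, 0, 5);  λ_20+ρ ↦ (2, 0, 0, 5);  λ_21+ρ ↦ (2, 0, 0, 5);  λ_22+ρ ↦ (0, 1, 2, 3);  λ_23+ρ ↦ (0, 1, 2, 3)

These 23 weights hit 6 W_7-dot-orbits; sizes (5, 5, 1, 5, 4, 3):

[[1, 3, 6, 9, 12], [2, 5, 16, 17, 18], [4], [7, 8, 14, 22, 23], [10, 11, 13, 15], [19, 20, 21]]
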